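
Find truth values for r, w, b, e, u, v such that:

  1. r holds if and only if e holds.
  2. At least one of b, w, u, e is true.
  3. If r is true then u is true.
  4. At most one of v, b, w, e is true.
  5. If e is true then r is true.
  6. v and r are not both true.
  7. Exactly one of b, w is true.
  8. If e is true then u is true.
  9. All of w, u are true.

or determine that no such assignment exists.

r=F, w=T, b=F, e=F, u=T, v=F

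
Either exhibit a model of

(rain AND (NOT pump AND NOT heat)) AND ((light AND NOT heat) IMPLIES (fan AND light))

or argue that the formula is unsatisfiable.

heat=F; light=F; pump=F; fan=F; rain=T

  rain AND (NOT pump AND NOT heat) = True
    NOT pump AND NOT heat = True
      NOT pump = True
      NOT heat = True
  (light AND NOT heat) IMPLIES (fan AND light) = True
    light AND NOT heat = False
      NOT heat = True
    fan AND light = False
Both conjuncts True, so the formula holds.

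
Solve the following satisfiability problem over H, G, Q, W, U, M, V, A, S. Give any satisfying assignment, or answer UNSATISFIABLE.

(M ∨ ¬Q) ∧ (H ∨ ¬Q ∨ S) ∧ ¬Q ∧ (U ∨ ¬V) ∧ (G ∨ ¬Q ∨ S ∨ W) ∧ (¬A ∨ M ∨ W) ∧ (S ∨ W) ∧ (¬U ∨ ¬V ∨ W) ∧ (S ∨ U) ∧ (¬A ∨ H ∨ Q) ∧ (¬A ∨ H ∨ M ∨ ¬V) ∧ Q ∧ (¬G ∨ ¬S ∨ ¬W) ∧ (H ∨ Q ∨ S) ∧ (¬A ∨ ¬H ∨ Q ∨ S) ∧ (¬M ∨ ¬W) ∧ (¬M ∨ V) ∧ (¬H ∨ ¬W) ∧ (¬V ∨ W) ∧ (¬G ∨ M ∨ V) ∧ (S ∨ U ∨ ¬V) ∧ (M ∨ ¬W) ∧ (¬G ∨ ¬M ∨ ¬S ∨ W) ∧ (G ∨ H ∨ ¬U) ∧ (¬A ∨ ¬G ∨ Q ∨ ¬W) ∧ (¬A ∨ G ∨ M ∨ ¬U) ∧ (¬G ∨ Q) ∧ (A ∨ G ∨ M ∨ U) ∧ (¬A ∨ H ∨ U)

Unsatisfiable — no assignment works.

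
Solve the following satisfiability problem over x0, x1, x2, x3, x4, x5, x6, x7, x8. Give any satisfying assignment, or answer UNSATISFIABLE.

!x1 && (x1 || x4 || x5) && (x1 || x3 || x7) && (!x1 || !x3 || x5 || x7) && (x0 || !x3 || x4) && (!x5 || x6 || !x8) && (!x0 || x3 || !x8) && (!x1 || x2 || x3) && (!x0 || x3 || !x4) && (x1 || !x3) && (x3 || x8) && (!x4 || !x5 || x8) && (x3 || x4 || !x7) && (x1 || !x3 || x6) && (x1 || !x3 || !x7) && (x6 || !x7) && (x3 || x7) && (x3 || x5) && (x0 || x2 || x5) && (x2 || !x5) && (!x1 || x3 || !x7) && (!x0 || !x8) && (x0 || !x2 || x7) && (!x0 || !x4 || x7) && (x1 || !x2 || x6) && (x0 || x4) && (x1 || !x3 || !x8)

Unit clause (!x1) forces x1 = False.
In (x1 || !x3) only !x3 is left, so x3 = False.
In (x3 || x8) only x8 is left, so x8 = True.
In (x3 || x7) only x7 is left, so x7 = True.
In (x3 || x5) only x5 is left, so x5 = True.
In (x2 || !x5) only x2 is left, so x2 = True.
In (!x0 || !x8) only !x0 is left, so x0 = False.
In (x1 || !x2 || x6) only x6 is left, so x6 = True.
In (x0 || x4) only x4 is left, so x4 = True.
All clauses satisfied.

x0 = False; x1 = False; x2 = True; x3 = False; x4 = True; x5 = True; x6 = True; x7 = True; x8 = True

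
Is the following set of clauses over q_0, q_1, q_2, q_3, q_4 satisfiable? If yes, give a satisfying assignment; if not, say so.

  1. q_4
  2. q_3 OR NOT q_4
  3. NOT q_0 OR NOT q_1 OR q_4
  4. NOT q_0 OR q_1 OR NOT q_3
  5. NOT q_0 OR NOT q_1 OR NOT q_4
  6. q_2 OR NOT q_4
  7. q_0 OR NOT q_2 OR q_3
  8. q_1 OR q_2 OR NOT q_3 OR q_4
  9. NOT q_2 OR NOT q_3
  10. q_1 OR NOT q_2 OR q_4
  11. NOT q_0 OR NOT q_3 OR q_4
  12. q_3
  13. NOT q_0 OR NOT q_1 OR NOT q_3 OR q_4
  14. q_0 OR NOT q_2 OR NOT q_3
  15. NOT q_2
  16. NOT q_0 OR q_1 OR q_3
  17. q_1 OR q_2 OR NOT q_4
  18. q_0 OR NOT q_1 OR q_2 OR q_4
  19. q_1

Case q_2 = True:
  Clause (NOT q_2) is falsified — contradiction.
Case q_2 = False:
  (q_4) forces q_4 = True.
  Clause (q_2 OR NOT q_4) is falsified — contradiction.
Both cases fail, so the formula is unsatisfiable.

Unsatisfiable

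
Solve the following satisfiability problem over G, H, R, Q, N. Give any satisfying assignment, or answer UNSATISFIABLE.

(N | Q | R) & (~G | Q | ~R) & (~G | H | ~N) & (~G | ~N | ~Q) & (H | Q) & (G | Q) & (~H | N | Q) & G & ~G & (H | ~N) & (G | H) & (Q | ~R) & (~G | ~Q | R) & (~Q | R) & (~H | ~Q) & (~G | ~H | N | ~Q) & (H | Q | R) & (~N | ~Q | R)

Unsatisfiable — no assignment works.

Case G = True:
  Clause (~G) is falsified — contradiction.
Case G = False:
  Clause (G) is falsified — contradiction.
Both cases fail, so the formula is unsatisfiable.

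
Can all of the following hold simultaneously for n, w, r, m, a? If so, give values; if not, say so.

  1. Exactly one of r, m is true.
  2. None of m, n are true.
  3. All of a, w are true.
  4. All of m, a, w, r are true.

Case m = True:
  Constraint (2) is violated (m=T) — contradiction.
Case m = False:
  Constraint (4) is violated (m=F) — contradiction.
Both cases fail — unsatisfiable.

Unsatisfiable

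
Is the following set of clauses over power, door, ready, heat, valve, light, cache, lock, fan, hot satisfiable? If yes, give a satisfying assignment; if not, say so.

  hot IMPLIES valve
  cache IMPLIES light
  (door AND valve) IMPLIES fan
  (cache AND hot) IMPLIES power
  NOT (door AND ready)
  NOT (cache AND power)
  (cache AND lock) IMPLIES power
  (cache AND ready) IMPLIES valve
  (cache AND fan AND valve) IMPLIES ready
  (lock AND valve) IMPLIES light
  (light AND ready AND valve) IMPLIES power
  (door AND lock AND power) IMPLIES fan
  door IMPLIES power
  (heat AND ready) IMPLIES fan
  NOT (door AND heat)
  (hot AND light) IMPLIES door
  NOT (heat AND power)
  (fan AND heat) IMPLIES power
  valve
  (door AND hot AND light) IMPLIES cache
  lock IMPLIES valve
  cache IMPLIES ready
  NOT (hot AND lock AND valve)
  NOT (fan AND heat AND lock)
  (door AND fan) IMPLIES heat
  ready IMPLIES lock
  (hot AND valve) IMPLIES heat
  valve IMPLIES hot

power: False; door: False; ready: False; heat: True; valve: True; light: False; cache: False; lock: False; fan: False; hot: True

Unit clause (valve) forces valve = True.
In (hot OR NOT valve) only hot is left, so hot = True.
In (NOT hot OR NOT lock OR NOT valve) only NOT lock is left, so lock = False.
In (lock OR NOT ready) only NOT ready is left, so ready = False.
In (heat OR NOT hot OR NOT valve) only heat is left, so heat = True.
In (NOT heat OR NOT power) only NOT power is left, so power = False.
In (NOT cache OR ready) only NOT cache is left, so cache = False.
In (NOT door OR NOT heat) only NOT door is left, so door = False.
In (door OR NOT hot OR NOT light) only NOT light is left, so light = False.
In (NOT fan OR NOT heat OR power) only NOT fan is left, so fan = False.
All clauses satisfied.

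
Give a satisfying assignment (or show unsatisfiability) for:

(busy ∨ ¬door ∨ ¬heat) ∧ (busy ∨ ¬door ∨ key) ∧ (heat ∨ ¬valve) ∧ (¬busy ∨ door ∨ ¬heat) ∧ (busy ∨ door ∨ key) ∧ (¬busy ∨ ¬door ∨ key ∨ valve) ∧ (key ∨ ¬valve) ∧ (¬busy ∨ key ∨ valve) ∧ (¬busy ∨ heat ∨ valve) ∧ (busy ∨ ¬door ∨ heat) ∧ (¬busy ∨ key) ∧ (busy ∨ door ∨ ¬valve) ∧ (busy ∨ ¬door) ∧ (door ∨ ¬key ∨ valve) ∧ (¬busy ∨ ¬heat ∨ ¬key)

Case busy = True:
  (¬busy ∨ key) forces key = True.
  (¬busy ∨ ¬heat ∨ ¬key) forces heat = False.
  (heat ∨ ¬valve) forces valve = False.
  Clause (¬busy ∨ heat ∨ valve) is falsified — contradiction.
Case busy = False:
  (busy ∨ ¬door) forces door = False.
  (busy ∨ door ∨ key) forces key = True.
  (busy ∨ door ∨ ¬valve) forces valve = False.
  Clause (door ∨ ¬key ∨ valve) is falsified — contradiction.
Both cases fail, so the formula is unsatisfiable.

Unsatisfiable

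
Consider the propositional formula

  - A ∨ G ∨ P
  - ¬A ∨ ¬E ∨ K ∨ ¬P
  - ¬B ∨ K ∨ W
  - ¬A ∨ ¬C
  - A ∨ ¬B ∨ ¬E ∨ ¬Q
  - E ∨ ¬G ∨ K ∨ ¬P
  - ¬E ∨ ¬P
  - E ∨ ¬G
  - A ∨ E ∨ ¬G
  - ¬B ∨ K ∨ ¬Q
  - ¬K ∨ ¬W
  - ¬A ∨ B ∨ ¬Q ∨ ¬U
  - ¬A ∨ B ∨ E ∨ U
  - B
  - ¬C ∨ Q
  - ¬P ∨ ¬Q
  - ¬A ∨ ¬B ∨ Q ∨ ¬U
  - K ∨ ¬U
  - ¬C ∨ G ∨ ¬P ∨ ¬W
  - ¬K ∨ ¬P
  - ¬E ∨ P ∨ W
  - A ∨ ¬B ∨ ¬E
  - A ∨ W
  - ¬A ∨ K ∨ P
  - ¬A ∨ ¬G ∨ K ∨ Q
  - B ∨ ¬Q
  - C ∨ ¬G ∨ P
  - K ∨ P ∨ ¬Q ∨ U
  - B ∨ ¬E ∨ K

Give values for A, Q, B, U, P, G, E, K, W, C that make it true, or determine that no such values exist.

Unit clause (B) forces B = True.
Set A = False.
  then (A ∨ ¬B ∨ ¬E) forces E = False.
  then (A ∨ W) forces W = True.
  then (E ∨ ¬G) forces G = False.
  then (¬K ∨ ¬W) forces K = False.
  then (K ∨ ¬U) forces U = False.
  then (A ∨ G ∨ P) forces P = True.
  then (¬B ∨ K ∨ ¬Q) forces Q = False.
  then (¬C ∨ Q) forces C = False.
All clauses satisfied.

A = False, Q = False, B = True, U = False, P = True, G = False, E = False, K = False, W = True, C = False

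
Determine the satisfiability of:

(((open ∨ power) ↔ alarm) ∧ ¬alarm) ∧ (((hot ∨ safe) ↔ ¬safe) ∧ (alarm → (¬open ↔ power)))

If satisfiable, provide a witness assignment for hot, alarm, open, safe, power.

hot=T, alarm=F, open=F, safe=F, power=F

  ((open ∨ power) ↔ alarm) ∧ ¬alarm = True
    (open ∨ power) ↔ alarm = True
      open ∨ power = False
    ¬alarm = True
  ((hot ∨ safe) ↔ ¬safe) ∧ (alarm → (¬open ↔ power)) = True
    (hot ∨ safe) ↔ ¬safe = True
      hot ∨ safe = True
      ¬safe = True
    alarm → (¬open ↔ power) = True
      ¬open ↔ power = False
        ¬open = True
Both conjuncts True, so the formula holds.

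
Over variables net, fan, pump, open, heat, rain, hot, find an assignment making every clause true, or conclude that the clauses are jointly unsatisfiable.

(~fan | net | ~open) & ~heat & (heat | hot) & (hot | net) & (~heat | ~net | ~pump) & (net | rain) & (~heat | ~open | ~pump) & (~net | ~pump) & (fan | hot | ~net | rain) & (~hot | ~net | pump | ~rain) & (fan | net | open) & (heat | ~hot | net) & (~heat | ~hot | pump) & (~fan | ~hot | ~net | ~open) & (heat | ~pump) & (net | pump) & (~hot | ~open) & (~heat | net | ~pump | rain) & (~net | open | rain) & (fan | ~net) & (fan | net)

Case heat = True:
  Clause (~heat) is falsified — contradiction.
Case heat = False:
  (heat | hot) forces hot = True.
  (heat | ~hot | net) forces net = True.
  (~net | ~pump) forces pump = False.
  (~hot | ~net | pump | ~rain) forces rain = False.
  (~hot | ~open) forces open = False.
  Clause (~net | open | rain) is falsified — contradiction.
Both cases fail, so the formula is unsatisfiable.

Unsatisfiable — no assignment works.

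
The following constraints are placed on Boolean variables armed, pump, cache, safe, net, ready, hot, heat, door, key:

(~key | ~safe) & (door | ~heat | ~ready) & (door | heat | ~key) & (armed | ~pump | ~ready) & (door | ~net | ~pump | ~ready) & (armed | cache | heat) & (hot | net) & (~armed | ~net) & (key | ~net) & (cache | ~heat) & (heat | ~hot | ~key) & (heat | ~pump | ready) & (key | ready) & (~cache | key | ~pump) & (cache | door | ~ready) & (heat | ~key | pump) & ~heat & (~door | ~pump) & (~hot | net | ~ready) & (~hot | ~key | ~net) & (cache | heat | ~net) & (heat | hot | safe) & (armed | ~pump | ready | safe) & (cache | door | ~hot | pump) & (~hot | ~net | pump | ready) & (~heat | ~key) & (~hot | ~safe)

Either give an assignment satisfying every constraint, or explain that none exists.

Case key = True:
  (~key | ~safe) forces safe = False.
  (~heat) forces heat = False.
  (door | heat | ~key) forces door = True.
  (heat | ~hot | ~key) forces hot = False.
  Clause (heat | hot | safe) is falsified — contradiction.
Case key = False:
  (key | ~net) forces net = False.
  (hot | net) forces hot = True.
  (key | ready) forces ready = True.
  Clause (~hot | net | ~ready) is falsified — contradiction.
Both cases fail, so the formula is unsatisfiable.

Unsatisfiable — no assignment works.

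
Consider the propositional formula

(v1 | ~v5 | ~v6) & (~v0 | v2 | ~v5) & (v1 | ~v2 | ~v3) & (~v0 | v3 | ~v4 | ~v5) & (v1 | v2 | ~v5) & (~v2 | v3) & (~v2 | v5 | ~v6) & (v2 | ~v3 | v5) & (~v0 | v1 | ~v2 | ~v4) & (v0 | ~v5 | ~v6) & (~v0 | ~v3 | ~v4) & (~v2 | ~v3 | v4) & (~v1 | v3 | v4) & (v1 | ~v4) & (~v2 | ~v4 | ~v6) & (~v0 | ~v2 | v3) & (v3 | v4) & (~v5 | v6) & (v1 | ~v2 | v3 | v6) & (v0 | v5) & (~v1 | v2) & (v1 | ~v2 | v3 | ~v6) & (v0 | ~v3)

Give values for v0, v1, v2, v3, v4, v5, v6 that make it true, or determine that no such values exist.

No satisfying assignment exists.

Case v3 = True:
  (v0 | ~v3) forces v0 = True.
  (~v0 | ~v3 | ~v4) forces v4 = False.
  (~v2 | ~v3 | v4) forces v2 = False.
  (~v0 | v2 | ~v5) forces v5 = False.
  Clause (v2 | ~v3 | v5) is falsified — contradiction.
Case v3 = False:
  (~v2 | v3) forces v2 = False.
  (v3 | v4) forces v4 = True.
  (v1 | ~v4) forces v1 = True.
  Clause (~v1 | v2) is falsified — contradiction.
Both cases fail, so the formula is unsatisfiable.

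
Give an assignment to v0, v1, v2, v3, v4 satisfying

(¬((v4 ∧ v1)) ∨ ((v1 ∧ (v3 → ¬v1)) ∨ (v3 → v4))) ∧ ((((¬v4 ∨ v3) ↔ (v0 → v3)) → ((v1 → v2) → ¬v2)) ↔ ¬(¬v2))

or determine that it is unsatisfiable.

v0 = True, v1 = True, v2 = True, v3 = False, v4 = False

  ¬((v4 ∧ v1)) ∨ ((v1 ∧ (v3 → ¬v1)) ∨ (v3 → v4)) = True
    ¬((v4 ∧ v1)) = True
      v4 ∧ v1 = False
    (v1 ∧ (v3 → ¬v1)) ∨ (v3 → v4) = True
      v1 ∧ (v3 → ¬v1) = True
        v3 → ¬v1 = True
          ¬v1 = False
      v3 → v4 = True
  (((¬v4 ∨ v3) ↔ (v0 → v3)) → ((v1 → v2) → ¬v2)) ↔ ¬(¬v2) = True
    ((¬v4 ∨ v3) ↔ (v0 → v3)) → ((v1 → v2) → ¬v2) = True
      (¬v4 ∨ v3) ↔ (v0 → v3) = False
        ¬v4 ∨ v3 = True
          ¬v4 = True
        v0 → v3 = False
      (v1 → v2) → ¬v2 = False
        v1 → v2 = True
        ¬v2 = False
    ¬(¬v2) = True
      ¬v2 = False
Both conjuncts True, so the formula holds.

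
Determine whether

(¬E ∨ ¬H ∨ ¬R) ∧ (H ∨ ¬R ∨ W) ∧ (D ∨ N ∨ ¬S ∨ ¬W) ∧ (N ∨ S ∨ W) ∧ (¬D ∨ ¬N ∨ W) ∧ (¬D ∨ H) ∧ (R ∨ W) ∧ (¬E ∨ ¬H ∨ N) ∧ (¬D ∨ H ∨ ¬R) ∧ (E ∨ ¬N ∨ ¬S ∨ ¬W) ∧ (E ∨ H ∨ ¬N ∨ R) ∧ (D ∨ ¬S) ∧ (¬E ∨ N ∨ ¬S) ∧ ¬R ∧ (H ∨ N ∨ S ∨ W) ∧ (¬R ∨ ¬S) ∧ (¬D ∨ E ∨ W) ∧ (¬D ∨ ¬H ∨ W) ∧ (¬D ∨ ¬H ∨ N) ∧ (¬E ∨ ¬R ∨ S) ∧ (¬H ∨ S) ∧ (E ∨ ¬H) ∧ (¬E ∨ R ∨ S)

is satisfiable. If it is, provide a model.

H = True, E = True, R = False, D = True, N = True, W = True, S = True

Unit clause (¬R) forces R = False.
In (R ∨ W) only W is left, so W = True.
Set H = True.
  then (¬H ∨ S) forces S = True.
  then (E ∨ ¬H) forces E = True.
  then (¬E ∨ ¬H ∨ N) forces N = True.
  then (D ∨ ¬S) forces D = True.
All clauses satisfied.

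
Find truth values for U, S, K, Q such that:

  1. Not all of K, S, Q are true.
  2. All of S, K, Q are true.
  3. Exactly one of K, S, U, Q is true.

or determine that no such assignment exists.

Case S = True:
  (2) forces K = True.
  Constraint (3) is violated (K=T, S=T) — contradiction.
Case S = False:
  Constraint (2) is violated (S=F) — contradiction.
Both cases fail — unsatisfiable.

No satisfying assignment exists.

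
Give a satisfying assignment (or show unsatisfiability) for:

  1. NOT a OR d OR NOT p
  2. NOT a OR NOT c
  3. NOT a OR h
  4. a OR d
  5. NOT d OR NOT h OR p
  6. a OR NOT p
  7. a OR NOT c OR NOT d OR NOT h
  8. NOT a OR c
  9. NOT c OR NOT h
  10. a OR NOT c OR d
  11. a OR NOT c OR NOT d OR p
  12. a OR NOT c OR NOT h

Try p = True:
  (a OR NOT p) forces a = True.
  (NOT a OR d OR NOT p) forces d = True.
  (NOT a OR NOT c) forces c = False.
  clause (NOT a OR c) is falsified — backtrack.
So p = False.
Set a = False.
  then (a OR d) forces d = True.
  then (NOT d OR NOT h OR p) forces h = False.
  then (a OR NOT c OR NOT d OR p) forces c = False.
All clauses satisfied.

p=F, a=F, c=F, h=F, d=T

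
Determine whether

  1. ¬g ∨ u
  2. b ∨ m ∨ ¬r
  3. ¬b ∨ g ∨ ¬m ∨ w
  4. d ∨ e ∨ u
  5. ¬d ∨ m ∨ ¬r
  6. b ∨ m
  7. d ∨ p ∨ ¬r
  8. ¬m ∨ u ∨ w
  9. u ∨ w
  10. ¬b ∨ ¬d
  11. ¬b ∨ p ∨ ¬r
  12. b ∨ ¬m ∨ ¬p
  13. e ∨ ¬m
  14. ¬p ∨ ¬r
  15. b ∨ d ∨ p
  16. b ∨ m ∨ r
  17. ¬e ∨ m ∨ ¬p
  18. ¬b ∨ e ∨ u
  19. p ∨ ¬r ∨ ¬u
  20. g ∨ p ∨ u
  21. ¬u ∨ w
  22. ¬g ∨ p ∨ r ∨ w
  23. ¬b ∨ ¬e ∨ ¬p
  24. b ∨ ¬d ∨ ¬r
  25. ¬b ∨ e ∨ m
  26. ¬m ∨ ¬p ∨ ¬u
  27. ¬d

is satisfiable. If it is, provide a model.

m: True, p: False, w: True, r: False, u: True, g: True, b: True, d: False, e: True

Unit clause (¬d) forces d = False.
Set m = True.
  then (e ∨ ¬m) forces e = True.
Set p = False.
  then (d ∨ p ∨ ¬r) forces r = False.
  then (b ∨ d ∨ p) forces b = True.
Try w = False:
  (¬b ∨ g ∨ ¬m ∨ w) forces g = True.
  clause (¬g ∨ p ∨ r ∨ w) is falsified — backtrack.
So w = True.
Try u = False:
  (¬g ∨ u) forces g = False.
  clause (g ∨ p ∨ u) is falsified — backtrack.
So u = True.
Set g = True.
All clauses satisfied.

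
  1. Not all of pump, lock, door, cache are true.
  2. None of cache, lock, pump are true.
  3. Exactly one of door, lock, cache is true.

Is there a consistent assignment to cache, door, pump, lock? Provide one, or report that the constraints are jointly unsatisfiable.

cache: False, door: True, pump: False, lock: False

  (1) {pump, lock, door, cache}: 1/4 true — not all ✓
  (2) {cache, lock, pump}: 0 true — none ✓
  (3) {door, lock, cache}: 1 true — exactly one ✓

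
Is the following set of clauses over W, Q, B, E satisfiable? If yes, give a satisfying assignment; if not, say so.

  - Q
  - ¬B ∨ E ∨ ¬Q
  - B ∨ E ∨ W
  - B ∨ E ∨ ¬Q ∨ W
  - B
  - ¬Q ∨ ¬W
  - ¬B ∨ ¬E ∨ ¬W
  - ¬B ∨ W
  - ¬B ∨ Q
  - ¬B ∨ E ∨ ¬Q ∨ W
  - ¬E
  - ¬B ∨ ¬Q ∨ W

Case Q = True:
  (B) forces B = True.
  (¬B ∨ E ∨ ¬Q) forces E = True.
  Clause (¬E) is falsified — contradiction.
Case Q = False:
  Clause (Q) is falsified — contradiction.
Both cases fail, so the formula is unsatisfiable.

Unsatisfiable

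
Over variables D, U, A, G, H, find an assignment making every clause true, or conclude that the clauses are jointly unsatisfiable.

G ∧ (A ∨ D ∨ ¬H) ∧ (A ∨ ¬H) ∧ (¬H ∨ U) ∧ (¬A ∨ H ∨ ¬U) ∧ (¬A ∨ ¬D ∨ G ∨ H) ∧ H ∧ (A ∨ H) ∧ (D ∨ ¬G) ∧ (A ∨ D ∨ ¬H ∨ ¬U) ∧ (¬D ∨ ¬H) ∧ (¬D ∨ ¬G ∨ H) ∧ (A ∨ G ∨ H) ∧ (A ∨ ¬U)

Case D = True:
  (G) forces G = True.
  (H) forces H = True.
  Clause (¬D ∨ ¬H) is falsified — contradiction.
Case D = False:
  (G) forces G = True.
  Clause (D ∨ ¬G) is falsified — contradiction.
Both cases fail, so the formula is unsatisfiable.

No satisfying assignment exists.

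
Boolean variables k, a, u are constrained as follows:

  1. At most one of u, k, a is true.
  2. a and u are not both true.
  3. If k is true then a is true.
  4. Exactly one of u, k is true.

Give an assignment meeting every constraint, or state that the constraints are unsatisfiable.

k = False; a = False; u = True

  (1) {u, k, a}: 1 true — at most one ✓
  (2) a=F, u=T — not both ✓
  (3) k=F ⇒ a: vacuous ✓
  (4) {u, k}: 1 true — exactly one ✓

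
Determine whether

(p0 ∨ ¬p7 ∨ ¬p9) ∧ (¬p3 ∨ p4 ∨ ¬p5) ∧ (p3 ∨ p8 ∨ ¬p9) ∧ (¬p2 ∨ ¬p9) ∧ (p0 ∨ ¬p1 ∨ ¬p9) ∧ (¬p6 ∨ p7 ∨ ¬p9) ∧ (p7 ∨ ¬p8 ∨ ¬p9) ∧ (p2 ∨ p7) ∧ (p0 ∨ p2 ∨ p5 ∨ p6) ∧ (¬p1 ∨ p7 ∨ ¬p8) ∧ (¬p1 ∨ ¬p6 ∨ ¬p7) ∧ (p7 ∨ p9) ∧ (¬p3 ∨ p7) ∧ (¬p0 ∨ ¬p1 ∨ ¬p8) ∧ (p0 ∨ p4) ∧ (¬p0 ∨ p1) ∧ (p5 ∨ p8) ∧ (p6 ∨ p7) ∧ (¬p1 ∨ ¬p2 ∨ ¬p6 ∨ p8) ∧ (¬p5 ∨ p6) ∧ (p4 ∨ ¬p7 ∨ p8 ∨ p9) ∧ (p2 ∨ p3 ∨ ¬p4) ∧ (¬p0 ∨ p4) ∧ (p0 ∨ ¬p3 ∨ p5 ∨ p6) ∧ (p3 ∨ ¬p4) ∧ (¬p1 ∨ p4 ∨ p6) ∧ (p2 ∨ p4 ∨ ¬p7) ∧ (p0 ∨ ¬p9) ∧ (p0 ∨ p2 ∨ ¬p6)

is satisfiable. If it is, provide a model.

p0=F; p1=F; p2=T; p3=T; p4=T; p5=T; p6=T; p7=T; p8=F; p9=F

Set p0 = False.
  then (p0 ∨ p4) forces p4 = True.
  then (p3 ∨ ¬p4) forces p3 = True.
  then (p0 ∨ ¬p9) forces p9 = False.
  then (p7 ∨ p9) forces p7 = True.
Try p1 = True:
  (¬p1 ∨ ¬p6 ∨ ¬p7) forces p6 = False.
  (¬p5 ∨ p6) forces p5 = False.
  clause (p0 ∨ ¬p3 ∨ p5 ∨ p6) is falsified — backtrack.
So p1 = False.
Set p2 = True.
Set p5 = True.
  then (¬p5 ∨ p6) forces p6 = True.
Set p8 = False.
All clauses satisfied.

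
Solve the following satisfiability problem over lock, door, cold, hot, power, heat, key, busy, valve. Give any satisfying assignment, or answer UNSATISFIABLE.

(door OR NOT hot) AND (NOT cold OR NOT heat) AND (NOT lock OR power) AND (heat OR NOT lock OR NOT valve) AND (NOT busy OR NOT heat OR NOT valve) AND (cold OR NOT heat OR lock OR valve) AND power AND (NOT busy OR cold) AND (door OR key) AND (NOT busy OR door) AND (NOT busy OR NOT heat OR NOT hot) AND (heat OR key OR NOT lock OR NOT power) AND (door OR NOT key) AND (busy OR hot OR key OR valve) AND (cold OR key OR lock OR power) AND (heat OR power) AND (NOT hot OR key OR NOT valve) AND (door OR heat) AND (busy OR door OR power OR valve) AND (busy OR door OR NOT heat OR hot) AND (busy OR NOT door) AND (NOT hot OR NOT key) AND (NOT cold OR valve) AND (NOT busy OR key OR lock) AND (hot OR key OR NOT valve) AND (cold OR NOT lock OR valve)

lock = False; door = True; cold = True; hot = False; power = True; heat = False; key = True; busy = True; valve = True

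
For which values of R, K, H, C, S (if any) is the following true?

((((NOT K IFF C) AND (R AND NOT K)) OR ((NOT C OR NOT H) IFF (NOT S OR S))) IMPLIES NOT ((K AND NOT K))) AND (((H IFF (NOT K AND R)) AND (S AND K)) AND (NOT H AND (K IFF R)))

R=T, K=T, H=F, C=F, S=T

  (((NOT K IFF C) AND (R AND NOT K)) OR ((NOT C OR NOT H) IFF (NOT S OR S))) IMPLIES NOT ((K AND NOT K)) = True
    ((NOT K IFF C) AND (R AND NOT K)) OR ((NOT C OR NOT H) IFF (NOT S OR S)) = True
      (NOT K IFF C) AND (R AND NOT K) = False
        NOT K IFF C = True
          NOT K = False
        R AND NOT K = False
          NOT K = False
      (NOT C OR NOT H) IFF (NOT S OR S) = True
        NOT C OR NOT H = True
          NOT C = True
          NOT H = True
        NOT S OR S = True
          NOT S = False
    NOT ((K AND NOT K)) = True
      K AND NOT K = False
        NOT K = False
  ((H IFF (NOT K AND R)) AND (S AND K)) AND (NOT H AND (K IFF R)) = True
    (H IFF (NOT K AND R)) AND (S AND K) = True
      H IFF (NOT K AND R) = True
        NOT K AND R = False
          NOT K = False
      S AND K = True
    NOT H AND (K IFF R) = True
      NOT H = True
      K IFF R = True
Both conjuncts True, so the formula holds.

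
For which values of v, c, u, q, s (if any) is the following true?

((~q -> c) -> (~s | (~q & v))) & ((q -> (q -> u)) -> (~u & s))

v=T, c=F, u=F, q=T, s=F

  (~q -> c) -> (~s | (~q & v)) = True
    ~q -> c = True
      ~q = False
    ~s | (~q & v) = True
      ~s = True
      ~q & v = False
        ~q = False
  (q -> (q -> u)) -> (~u & s) = True
    q -> (q -> u) = False
      q -> u = False
    ~u & s = False
      ~u = True
Both conjuncts True, so the formula holds.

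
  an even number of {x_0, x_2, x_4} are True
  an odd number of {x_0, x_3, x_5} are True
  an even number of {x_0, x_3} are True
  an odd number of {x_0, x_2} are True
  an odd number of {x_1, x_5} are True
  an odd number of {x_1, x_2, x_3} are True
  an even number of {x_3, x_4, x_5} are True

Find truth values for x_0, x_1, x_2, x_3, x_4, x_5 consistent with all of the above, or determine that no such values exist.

x_0 = False, x_1 = False, x_2 = True, x_3 = False, x_4 = True, x_5 = True

{x_0, x_2, x_4}: 2 true → even ✓
{x_0, x_3, x_5}: 1 true → odd ✓
{x_0, x_3}: 0 true → even ✓
{x_0, x_2}: 1 true → odd ✓
{x_1, x_5}: 1 true → odd ✓
{x_1, x_2, x_3}: 1 true → odd ✓
{x_3, x_4, x_5}: 2 true → even ✓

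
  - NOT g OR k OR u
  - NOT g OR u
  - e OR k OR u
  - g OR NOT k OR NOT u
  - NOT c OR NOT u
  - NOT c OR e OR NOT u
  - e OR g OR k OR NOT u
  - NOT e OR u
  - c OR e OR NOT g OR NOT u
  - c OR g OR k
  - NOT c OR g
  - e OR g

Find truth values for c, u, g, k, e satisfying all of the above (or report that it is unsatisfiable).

c = False, u = True, g = True, k = False, e = True

Try c = True:
  (NOT c OR NOT u) forces u = False.
  (NOT g OR u) forces g = False.
  clause (NOT c OR g) is falsified — backtrack.
So c = False.
Try u = False:
  (NOT g OR u) forces g = False.
  (NOT e OR u) forces e = False.
  clause (e OR g) is falsified — backtrack.
So u = True.
Set g = True.
  then (c OR e OR NOT g OR NOT u) forces e = True.
Set k = False.
All clauses satisfied.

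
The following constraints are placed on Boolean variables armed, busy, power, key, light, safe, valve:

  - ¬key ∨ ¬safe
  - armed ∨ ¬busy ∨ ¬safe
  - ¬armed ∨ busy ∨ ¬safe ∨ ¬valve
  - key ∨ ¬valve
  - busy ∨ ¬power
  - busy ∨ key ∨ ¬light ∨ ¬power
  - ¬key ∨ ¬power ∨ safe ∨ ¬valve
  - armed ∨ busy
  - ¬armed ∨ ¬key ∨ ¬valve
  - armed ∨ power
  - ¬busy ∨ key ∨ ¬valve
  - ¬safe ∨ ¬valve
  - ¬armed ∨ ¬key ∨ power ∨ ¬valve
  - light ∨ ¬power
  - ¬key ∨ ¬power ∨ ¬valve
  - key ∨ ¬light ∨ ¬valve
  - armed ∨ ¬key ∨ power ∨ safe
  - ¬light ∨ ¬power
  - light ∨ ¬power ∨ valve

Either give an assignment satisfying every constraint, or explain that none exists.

armed=T; busy=T; power=F; key=F; light=T; safe=T; valve=F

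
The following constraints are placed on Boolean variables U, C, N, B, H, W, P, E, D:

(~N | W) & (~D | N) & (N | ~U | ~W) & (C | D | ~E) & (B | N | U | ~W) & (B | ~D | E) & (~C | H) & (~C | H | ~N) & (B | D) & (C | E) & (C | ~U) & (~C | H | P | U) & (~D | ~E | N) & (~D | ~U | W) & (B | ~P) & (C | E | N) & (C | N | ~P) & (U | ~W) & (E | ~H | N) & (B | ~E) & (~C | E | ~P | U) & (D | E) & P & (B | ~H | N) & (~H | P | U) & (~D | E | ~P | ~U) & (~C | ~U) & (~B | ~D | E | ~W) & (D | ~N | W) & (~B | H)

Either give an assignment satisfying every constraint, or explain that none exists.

U: False; C: True; N: False; B: True; H: True; W: False; P: True; E: True; D: False

Unit clause (P) forces P = True.
In (B | ~P) only B is left, so B = True.
In (~B | H) only H is left, so H = True.
Try U = True:
  (C | ~U) forces C = True.
  clause (~C | ~U) is falsified — backtrack.
So U = False.
  then (U | ~W) forces W = False.
  then (~N | W) forces N = False.
  then (~D | N) forces D = False.
  then (C | N | ~P) forces C = True.
  then (E | ~H | N) forces E = True.
All clauses satisfied.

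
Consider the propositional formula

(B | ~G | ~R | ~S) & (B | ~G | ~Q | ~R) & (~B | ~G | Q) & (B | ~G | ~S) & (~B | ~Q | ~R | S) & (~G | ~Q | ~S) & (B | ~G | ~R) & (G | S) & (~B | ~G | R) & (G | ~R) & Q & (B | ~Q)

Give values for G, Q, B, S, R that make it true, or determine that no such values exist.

Unit clause (Q) forces Q = True.
In (B | ~Q) only B is left, so B = True.
Set G = False.
  then (G | S) forces S = True.
  then (G | ~R) forces R = False.
All clauses satisfied.

G=F, Q=T, B=T, S=T, R=F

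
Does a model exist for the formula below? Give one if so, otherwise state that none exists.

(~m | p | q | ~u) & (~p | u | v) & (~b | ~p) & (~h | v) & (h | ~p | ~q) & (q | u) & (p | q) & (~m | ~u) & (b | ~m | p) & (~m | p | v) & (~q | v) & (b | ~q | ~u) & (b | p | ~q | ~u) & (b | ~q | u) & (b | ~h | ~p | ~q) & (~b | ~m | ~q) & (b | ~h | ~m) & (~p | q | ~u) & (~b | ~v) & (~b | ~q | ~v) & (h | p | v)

Case q = True:
  (~q | v) forces v = True.
  (~b | ~v) forces b = False.
  (b | ~q | ~u) forces u = False.
  Clause (b | ~q | u) is falsified — contradiction.
Case q = False:
  (q | u) forces u = True.
  (p | q) forces p = True.
  Clause (~p | q | ~u) is falsified — contradiction.
Both cases fail, so the formula is unsatisfiable.

Unsatisfiable — no assignment works.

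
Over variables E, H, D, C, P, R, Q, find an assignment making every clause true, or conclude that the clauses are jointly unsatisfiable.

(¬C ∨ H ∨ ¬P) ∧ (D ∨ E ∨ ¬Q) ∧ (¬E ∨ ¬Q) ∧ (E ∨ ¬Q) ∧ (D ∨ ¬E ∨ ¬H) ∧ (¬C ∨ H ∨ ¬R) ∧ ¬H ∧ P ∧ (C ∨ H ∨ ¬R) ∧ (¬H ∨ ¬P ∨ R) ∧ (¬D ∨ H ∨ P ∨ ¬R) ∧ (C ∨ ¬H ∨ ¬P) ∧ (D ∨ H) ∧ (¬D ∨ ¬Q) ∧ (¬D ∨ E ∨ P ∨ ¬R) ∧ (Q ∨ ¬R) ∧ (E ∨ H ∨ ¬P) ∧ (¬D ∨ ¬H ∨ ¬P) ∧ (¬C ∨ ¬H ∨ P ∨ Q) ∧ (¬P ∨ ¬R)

Unit clause (¬H) forces H = False.
Unit clause (P) forces P = True.
In (D ∨ H) only D is left, so D = True.
In (¬D ∨ ¬Q) only ¬Q is left, so Q = False.
In (Q ∨ ¬R) only ¬R is left, so R = False.
In (E ∨ H ∨ ¬P) only E is left, so E = True.
In (¬C ∨ H ∨ ¬P) only ¬C is left, so C = False.
All clauses satisfied.

E = True; H = False; D = True; C = False; P = True; R = False; Q = False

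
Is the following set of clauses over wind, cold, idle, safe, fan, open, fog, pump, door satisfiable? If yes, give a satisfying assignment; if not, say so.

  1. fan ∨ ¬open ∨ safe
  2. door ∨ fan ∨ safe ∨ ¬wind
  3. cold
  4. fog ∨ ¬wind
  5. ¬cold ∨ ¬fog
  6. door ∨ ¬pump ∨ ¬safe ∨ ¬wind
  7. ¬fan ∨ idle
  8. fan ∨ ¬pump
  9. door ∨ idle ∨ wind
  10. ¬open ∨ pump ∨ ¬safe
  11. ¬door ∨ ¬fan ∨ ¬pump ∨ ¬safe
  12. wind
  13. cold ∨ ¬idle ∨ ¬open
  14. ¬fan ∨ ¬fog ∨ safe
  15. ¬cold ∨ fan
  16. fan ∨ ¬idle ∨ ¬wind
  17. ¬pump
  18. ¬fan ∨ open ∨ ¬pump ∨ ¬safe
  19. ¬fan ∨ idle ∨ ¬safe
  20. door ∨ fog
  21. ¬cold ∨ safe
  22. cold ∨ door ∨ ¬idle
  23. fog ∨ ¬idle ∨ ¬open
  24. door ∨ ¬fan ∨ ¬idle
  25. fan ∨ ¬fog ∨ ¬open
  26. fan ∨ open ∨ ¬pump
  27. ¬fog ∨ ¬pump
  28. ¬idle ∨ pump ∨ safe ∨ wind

Case wind = True:
  (cold) forces cold = True.
  (fog ∨ ¬wind) forces fog = True.
  Clause (¬cold ∨ ¬fog) is falsified — contradiction.
Case wind = False:
  Clause (wind) is falsified — contradiction.
Both cases fail, so the formula is unsatisfiable.

Unsatisfiable — no assignment works.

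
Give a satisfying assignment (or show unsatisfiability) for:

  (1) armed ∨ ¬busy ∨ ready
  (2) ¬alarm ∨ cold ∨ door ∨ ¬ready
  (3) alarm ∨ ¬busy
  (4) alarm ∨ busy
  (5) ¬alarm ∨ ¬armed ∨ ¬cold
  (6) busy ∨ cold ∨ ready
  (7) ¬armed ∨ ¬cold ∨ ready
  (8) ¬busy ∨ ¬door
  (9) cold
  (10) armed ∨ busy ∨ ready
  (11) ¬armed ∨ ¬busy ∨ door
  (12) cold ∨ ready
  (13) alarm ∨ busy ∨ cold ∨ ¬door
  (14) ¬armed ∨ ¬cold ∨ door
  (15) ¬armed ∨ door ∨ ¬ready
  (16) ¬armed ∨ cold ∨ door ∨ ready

busy = True, ready = True, alarm = True, cold = True, armed = False, door = False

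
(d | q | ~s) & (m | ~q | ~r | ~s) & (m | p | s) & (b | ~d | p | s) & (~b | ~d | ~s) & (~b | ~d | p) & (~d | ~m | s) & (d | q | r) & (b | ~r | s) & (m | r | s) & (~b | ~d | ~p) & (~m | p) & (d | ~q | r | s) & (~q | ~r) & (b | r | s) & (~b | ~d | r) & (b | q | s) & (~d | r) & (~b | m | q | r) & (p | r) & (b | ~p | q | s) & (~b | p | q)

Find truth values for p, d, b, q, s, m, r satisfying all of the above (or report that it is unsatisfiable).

p = True, d = False, b = True, q = True, s = True, m = True, r = False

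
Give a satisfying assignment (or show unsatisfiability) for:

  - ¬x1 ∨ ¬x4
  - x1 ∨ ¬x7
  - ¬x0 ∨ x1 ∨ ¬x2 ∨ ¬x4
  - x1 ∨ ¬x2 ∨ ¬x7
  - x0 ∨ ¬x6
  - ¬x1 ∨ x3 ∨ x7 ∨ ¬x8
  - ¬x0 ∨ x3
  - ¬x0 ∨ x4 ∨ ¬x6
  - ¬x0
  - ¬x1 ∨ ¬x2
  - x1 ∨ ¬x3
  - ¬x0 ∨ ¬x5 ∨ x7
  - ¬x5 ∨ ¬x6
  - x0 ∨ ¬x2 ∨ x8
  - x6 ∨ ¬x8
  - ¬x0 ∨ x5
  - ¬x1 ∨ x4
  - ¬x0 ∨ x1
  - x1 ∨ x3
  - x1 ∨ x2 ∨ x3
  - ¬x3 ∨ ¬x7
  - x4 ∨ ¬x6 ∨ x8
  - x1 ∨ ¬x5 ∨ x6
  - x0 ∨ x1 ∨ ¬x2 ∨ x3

Unsatisfiable — no assignment works.

Case x1 = True:
  (¬x1 ∨ ¬x4) forces x4 = False.
  Clause (¬x1 ∨ x4) is falsified — contradiction.
Case x1 = False:
  (x1 ∨ ¬x7) forces x7 = False.
  (¬x0) forces x0 = False.
  (x0 ∨ ¬x6) forces x6 = False.
  (x1 ∨ ¬x3) forces x3 = False.
  Clause (x1 ∨ x3) is falsified — contradiction.
Both cases fail, so the formula is unsatisfiable.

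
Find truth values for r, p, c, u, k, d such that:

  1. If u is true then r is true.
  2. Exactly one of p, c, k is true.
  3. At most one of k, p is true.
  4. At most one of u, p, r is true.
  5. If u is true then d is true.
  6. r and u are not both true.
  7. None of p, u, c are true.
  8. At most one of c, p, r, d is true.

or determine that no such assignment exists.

r=F, p=F, c=F, u=F, k=T, d=T

  (1) u=F ⇒ r: vacuous ✓
  (2) {p, c, k}: 1 true — exactly one ✓
  (3) {k, p}: 1 true — at most one ✓
  (4) {u, p, r}: 0 true — at most one ✓
  (5) u=F ⇒ d: vacuous ✓
  (6) r=F, u=F — not both ✓
  (7) {p, u, c}: 0 true — none ✓
  (8) {c, p, r, d}: 1 true — at most one ✓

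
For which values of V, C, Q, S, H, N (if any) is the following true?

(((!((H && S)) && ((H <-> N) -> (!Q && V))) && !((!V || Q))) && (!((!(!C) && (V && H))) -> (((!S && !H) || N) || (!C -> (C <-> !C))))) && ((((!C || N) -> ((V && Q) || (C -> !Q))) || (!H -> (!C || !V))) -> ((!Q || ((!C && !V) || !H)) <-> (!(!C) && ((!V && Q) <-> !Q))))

Unsatisfiable

Case Q = True: the conjunct !((!V || Q)) becomes !((!V || True)) = False.
Case Q = False: the conjunct (((!C || N) -> ((V && Q) || (C -> !Q))) || (!H -> (!C || !V))) -> ((!Q || ((!C && !V) || !H)) <-> (!(!C) && ((!V && Q) <-> !Q))) becomes (True || (!H -> (!C || !V))) -> (True <-> False) = False.
Both cases fail — unsatisfiable.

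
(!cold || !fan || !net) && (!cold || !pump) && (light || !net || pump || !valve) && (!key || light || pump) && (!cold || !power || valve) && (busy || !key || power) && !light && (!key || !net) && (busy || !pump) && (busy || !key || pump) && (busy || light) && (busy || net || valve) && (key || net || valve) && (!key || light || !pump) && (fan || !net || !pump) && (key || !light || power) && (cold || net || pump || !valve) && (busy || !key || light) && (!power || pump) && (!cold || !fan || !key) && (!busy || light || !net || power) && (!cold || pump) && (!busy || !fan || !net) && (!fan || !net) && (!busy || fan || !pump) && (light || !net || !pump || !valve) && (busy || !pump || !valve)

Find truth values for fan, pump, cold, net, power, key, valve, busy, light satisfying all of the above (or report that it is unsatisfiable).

Unit clause (!light) forces light = False.
In (busy || light) only busy is left, so busy = True.
Set fan = True.
  then (!busy || !fan || !net) forces net = False.
Try pump = False:
  (!key || light || pump) forces key = False.
  (key || net || valve) forces valve = True.
  (cold || net || pump || !valve) forces cold = True.
  clause (!cold || pump) is falsified — backtrack.
So pump = True.
  then (!cold || !pump) forces cold = False.
  then (!key || light || !pump) forces key = False.
  then (key || net || valve) forces valve = True.
Set power = True.
All clauses satisfied.

fan = True, pump = True, cold = False, net = False, power = True, key = False, valve = True, busy = True, light = False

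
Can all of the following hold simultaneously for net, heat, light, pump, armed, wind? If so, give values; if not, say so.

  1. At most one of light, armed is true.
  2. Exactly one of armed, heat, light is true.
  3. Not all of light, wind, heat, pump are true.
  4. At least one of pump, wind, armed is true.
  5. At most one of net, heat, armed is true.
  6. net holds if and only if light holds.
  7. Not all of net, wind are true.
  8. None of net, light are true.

net=F; heat=T; light=F; pump=T; armed=F; wind=T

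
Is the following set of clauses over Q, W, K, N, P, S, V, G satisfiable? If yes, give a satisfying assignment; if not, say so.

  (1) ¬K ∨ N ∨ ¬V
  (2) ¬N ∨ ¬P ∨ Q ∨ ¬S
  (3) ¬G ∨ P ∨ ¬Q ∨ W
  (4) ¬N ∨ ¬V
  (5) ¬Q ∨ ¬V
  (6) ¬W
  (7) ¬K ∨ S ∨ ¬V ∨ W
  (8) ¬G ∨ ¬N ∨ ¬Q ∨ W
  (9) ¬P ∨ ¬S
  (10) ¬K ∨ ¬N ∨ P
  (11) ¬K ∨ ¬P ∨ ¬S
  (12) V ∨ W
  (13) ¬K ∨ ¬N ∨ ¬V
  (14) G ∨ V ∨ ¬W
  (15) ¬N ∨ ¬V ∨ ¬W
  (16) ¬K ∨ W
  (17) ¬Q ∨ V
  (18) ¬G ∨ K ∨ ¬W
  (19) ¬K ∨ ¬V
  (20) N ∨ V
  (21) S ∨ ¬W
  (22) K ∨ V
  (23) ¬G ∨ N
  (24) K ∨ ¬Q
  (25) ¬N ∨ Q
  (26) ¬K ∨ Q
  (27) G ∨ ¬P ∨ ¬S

Q=F, W=F, K=F, N=F, P=F, S=T, V=T, G=F

Unit clause (¬W) forces W = False.
In (V ∨ W) only V is left, so V = True.
In (¬K ∨ W) only ¬K is left, so K = False.
In (K ∨ ¬Q) only ¬Q is left, so Q = False.
In (¬N ∨ Q) only ¬N is left, so N = False.
In (¬G ∨ N) only ¬G is left, so G = False.
Set P = False.
Set S = True.
All clauses satisfied.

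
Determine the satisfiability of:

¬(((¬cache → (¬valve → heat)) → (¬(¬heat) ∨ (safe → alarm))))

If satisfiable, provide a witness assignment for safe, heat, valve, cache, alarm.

safe = True, heat = False, valve = True, cache = False, alarm = False

  ¬(((¬cache → (¬valve → heat)) → (¬(¬heat) ∨ (safe → alarm)))) = True
    (¬cache → (¬valve → heat)) → (¬(¬heat) ∨ (safe → alarm)) = False
      ¬cache → (¬valve → heat) = True
        ¬cache = True
        ¬valve → heat = True
          ¬valve = False
      ¬(¬heat) ∨ (safe → alarm) = False
        ¬(¬heat) = False
          ¬heat = True
        safe → alarm = False
The formula evaluates to True.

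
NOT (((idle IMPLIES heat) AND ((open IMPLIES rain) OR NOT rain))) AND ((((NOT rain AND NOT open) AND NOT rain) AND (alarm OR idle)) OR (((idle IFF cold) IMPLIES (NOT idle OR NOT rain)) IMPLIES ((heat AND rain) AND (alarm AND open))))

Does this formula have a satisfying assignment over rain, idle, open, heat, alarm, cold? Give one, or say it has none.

rain: False, idle: True, open: False, heat: False, alarm: False, cold: True

  NOT (((idle IMPLIES heat) AND ((open IMPLIES rain) OR NOT rain))) = True
    (idle IMPLIES heat) AND ((open IMPLIES rain) OR NOT rain) = False
      idle IMPLIES heat = False
      (open IMPLIES rain) OR NOT rain = True
        open IMPLIES rain = True
        NOT rain = True
  (((NOT rain AND NOT open) AND NOT rain) AND (alarm OR idle)) OR (((idle IFF cold) IMPLIES (NOT idle OR NOT rain)) IMPLIES ((heat AND rain) AND (alarm AND open))) = True
    ((NOT rain AND NOT open) AND NOT rain) AND (alarm OR idle) = True
      (NOT rain AND NOT open) AND NOT rain = True
        NOT rain AND NOT open = True
          NOT rain = True
          NOT open = True
        NOT rain = True
      alarm OR idle = True
    ((idle IFF cold) IMPLIES (NOT idle OR NOT rain)) IMPLIES ((heat AND rain) AND (alarm AND open)) = False
      (idle IFF cold) IMPLIES (NOT idle OR NOT rain) = True
        idle IFF cold = True
        NOT idle OR NOT rain = True
          NOT idle = False
          NOT rain = True
      (heat AND rain) AND (alarm AND open) = False
        heat AND rain = False
        alarm AND open = False
Both conjuncts True, so the formula holds.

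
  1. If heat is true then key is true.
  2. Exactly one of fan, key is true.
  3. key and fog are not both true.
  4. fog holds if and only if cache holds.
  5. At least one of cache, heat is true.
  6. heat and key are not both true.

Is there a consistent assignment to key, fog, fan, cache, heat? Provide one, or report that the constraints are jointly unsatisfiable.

key = False; fog = True; fan = True; cache = True; heat = False

  (1) heat=F ⇒ key: vacuous ✓
  (2) {fan, key}: 1 true — exactly one ✓
  (3) key=F, fog=T — not both ✓
  (4) fog=T, cache=T — same ✓
  (5) {cache, heat}: 1 true — at least one ✓
  (6) heat=F, key=F — not both ✓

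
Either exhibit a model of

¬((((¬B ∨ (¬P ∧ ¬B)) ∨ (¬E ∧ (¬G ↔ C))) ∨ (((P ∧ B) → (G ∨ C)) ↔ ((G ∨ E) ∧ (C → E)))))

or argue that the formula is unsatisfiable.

G = True; P = False; B = True; C = True; E = False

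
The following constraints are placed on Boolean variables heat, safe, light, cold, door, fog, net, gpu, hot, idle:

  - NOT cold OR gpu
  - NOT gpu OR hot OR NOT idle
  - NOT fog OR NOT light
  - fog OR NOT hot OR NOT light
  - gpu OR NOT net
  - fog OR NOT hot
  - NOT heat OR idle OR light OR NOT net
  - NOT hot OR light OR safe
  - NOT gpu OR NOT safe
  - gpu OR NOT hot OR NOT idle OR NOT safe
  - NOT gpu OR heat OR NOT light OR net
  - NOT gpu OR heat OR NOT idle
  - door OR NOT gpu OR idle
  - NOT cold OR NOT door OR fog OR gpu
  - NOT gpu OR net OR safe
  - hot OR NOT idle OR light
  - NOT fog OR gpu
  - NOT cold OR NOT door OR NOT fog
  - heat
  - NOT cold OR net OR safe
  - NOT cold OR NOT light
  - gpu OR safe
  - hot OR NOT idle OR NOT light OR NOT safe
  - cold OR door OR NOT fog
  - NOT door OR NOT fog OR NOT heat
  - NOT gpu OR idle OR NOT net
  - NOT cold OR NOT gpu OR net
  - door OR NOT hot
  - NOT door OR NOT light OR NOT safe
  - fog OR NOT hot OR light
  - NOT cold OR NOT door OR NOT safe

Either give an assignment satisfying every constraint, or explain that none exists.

heat: True, safe: True, light: False, cold: False, door: False, fog: False, net: False, gpu: False, hot: False, idle: False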